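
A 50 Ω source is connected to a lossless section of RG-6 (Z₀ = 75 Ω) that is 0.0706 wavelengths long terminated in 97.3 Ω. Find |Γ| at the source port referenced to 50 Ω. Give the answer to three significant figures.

βl = 2π × 0.0706 = 25.4°
tan(βl) = 0.475
Z_in = Z_0·(Z_L + jZ_0·tanβl)/(Z_0 + jZ_L·tanβl) = 86.4 − j17.6 Ω
Γ_s = (Z_in − Z_s)/(Z_in + Z_s) = (36.4 − j17.6)/(136 − j17.6), |Γ_s| = 0.294

|Γ| ≈ 0.294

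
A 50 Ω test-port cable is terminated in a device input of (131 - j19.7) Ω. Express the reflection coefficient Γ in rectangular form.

Γ = (Z_L − Z_0)/(Z_L + Z_0) = (81 − j19.7)/(181 − j19.7)

Γ ≈ 0.454 − j0.0594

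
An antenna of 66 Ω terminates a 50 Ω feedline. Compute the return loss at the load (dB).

RL ≈ 17.2 dB

Γ = (66 − 50)/(66 + 50) = 0.138
RL = −20·log₁₀|Γ| = −20·log₁₀(0.138)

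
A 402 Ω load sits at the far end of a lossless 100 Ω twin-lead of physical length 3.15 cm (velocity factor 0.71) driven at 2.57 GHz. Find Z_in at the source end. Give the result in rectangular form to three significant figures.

Z_in ≈ 49.6 + j93.4 Ω

λ = v/f = 0.71·c / 2.57 GHz = 0.0829 m
βl = 2π·l/λ = 2π × 0.38 = 137°
tan(βl) = tan(137°) = -0.938
Z_in = Z_0·(Z_L + jZ_0·tanβl)/(Z_0 + jZ_L·tanβl)
     = 100·(402 − j93.8)/(100 − j377)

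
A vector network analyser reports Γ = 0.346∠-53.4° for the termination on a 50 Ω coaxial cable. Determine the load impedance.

Z_L ≈ 62.2 − j39.3 Ω

Z_L = Z_0·(1 + Γ)/(1 − Γ) = 50·(1.21 − j0.278)/(0.794 + j0.278)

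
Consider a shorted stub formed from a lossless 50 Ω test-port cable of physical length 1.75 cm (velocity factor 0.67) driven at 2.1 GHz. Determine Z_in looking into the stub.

λ = v/f = 0.67·c / 2.1 GHz = 0.0957 m
βl = 2π·l/λ = 2π × 0.183 = 65.8°
tan(βl) = 2.23
For a shorted stub, Z_in = jZ_0·tan(βl)

Z_in ≈ +j111 Ω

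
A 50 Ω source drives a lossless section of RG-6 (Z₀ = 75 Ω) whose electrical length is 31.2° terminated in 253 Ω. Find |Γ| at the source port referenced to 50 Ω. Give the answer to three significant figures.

|Γ| ≈ 0.625

tan(βl) = 0.606
Z_in = Z_0·(Z_L + jZ_0·tanβl)/(Z_0 + jZ_L·tanβl) = 66.8 − j91.1 Ω
Γ_s = (Z_in − Z_s)/(Z_in + Z_s) = (16.8 − j91.1)/(117 − j91.1), |Γ_s| = 0.625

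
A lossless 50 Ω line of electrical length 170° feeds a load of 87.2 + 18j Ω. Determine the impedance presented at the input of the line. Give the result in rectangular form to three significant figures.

Z_in ≈ 73.4 + j29.8 Ω

tan(βl) = tan(170°) = -0.176
Z_in = Z_0·(Z_L + jZ_0·tanβl)/(Z_0 + jZ_L·tanβl)
     = 50·(87.2 + j9.18)/(53.2 − j15.4)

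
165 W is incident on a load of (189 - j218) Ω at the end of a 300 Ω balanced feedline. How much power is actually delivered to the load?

P_delivered ≈ 131 W

|Γ| = |(-111 − j218)/(489 − j218)| = 0.457
|Γ|² = 0.209
P_refl = |Γ|²·P_inc = 34.4 W, P_del = (1 − |Γ|²)·P_inc = 131 W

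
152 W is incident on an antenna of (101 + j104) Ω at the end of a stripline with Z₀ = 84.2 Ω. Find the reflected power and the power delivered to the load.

|Γ| = |(16.8 + j104)/(185.2 + j104)| = 0.496
|Γ|² = 0.246
P_refl = |Γ|²·P_inc = 37.4 W, P_del = (1 − |Γ|²)·P_inc = 115 W

P_reflected ≈ 37.4 W; P_delivered ≈ 115 W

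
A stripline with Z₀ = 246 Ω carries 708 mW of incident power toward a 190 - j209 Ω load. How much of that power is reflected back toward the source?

|Γ| = |(-56 − j209)/(436 − j209)| = 0.448
|Γ|² = 0.2
P_refl = |Γ|²·P_inc = 142 mW, P_del = (1 − |Γ|²)·P_inc = 566 mW

P_reflected ≈ 142 mW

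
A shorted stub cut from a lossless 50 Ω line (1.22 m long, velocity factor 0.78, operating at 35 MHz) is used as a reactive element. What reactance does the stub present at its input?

X_in ≈ 111 Ω (inductive)

λ = v/f = 0.78·c / 35 MHz = 6.69 m
βl = 2π·l/λ = 2π × 0.182 = 65.7°
tan(βl) = 2.21
For a shorted stub, Z_in = jZ_0·tan(βl)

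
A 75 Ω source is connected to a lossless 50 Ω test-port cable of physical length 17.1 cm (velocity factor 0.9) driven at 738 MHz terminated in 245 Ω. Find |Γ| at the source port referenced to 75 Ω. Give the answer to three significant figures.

|Γ| ≈ 0.55

λ = v/f = 0.9·c / 738 MHz = 0.366 m
βl = 2π·l/λ = 2π × 0.467 = 168°
tan(βl) = -0.208
Z_in = Z_0·(Z_L + jZ_0·tanβl)/(Z_0 + jZ_L·tanβl) = 126 + j117 Ω
Γ_s = (Z_in − Z_s)/(Z_in + Z_s) = (50.5 + j117)/(201 + j117), |Γ_s| = 0.55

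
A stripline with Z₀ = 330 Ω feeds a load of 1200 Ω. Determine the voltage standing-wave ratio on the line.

For a purely resistive load, VSWR = R_L/Z_0 or Z_0/R_L (whichever > 1) = 1200/330

VSWR ≈ 3.64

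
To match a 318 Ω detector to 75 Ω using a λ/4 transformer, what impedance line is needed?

Z_qwt ≈ 154 Ω

Z_qwt = √(Z_0·R_L) = √(75 × 318) = √23850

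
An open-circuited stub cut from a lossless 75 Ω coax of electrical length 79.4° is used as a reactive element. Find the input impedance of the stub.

tan(βl) = 5.34
For an open-circuited stub, Z_in = −jZ_0·cot(βl) = −jZ_0/tan(βl)

Z_in ≈ −j14 Ω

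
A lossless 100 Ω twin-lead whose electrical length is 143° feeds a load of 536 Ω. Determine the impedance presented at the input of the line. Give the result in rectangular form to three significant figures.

tan(βl) = tan(143°) = -0.754
Z_in = Z_0·(Z_L + jZ_0·tanβl)/(Z_0 + jZ_L·tanβl)
     = 100·(536 − j75.4)/(100 − j404)

Z_in ≈ 48.5 + j121 Ω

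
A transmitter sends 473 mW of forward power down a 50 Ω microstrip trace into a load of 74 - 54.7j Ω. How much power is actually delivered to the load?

P_delivered ≈ 381 mW

|Γ| = |(24 − j54.7)/(124 − j54.7)| = 0.441
|Γ|² = 0.194
P_refl = |Γ|²·P_inc = 91.9 mW, P_del = (1 − |Γ|²)·P_inc = 381 mW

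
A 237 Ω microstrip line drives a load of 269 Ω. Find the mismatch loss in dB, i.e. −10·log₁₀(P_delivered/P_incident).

mismatch loss ≈ 0.0174 dB

Γ = (269 − 237)/(269 + 237) = 0.0632
|Γ|² = 0.004, so P_del/P_inc = 1 − |Γ|² = 0.996
ML = −10·log₁₀(1 − |Γ|²)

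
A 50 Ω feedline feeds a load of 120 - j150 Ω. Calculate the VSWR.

Γ = (Z_L − Z_0)/(Z_L + Z_0) = (70 − j150)/(170 − j150)
|Γ| = 166/227 = 0.73
VSWR = (1 + |Γ|)/(1 − |Γ|) = 1.73/0.27

VSWR ≈ 6.41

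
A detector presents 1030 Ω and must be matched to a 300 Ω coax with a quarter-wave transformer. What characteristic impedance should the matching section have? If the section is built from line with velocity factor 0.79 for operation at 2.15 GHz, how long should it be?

Z_qwt = √(Z_0·R_L) = √(300 × 1030) = √309000
λ = 0.79·c/f = 0.11 m, so l = λ/4 = 0.0276 m

Z_qwt ≈ 556 Ω; length ≈ 2.76 cm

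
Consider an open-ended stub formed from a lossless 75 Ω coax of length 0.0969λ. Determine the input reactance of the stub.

βl = 2π × 0.0969 = 34.9°
tan(βl) = 0.697
For an open-ended stub, Z_in = −jZ_0·cot(βl) = −jZ_0/tan(βl)

X_in ≈ -108 Ω (capacitive)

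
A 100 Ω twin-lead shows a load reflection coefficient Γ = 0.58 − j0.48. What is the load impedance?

Z_L ≈ 106 − j236 Ω

Z_L = Z_0·(1 + Γ)/(1 − Γ) = 100·(1.58 − j0.48)/(0.42 + j0.48)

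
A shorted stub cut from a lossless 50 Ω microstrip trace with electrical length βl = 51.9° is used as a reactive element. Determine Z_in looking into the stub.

tan(βl) = 1.28
For a shorted stub, Z_in = jZ_0·tan(βl)

Z_in ≈ +j63.8 Ω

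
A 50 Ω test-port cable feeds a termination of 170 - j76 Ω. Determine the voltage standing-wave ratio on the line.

Γ = (Z_L − Z_0)/(Z_L + Z_0) = (120 − j76)/(220 − j76)
|Γ| = 142/233 = 0.61
VSWR = (1 + |Γ|)/(1 − |Γ|) = 1.61/0.39

VSWR ≈ 4.13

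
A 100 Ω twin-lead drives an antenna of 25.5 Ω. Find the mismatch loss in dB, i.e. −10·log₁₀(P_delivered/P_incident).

Γ = (25.5 − 100)/(25.5 + 100) = -0.594
|Γ|² = 0.352, so P_del/P_inc = 1 − |Γ|² = 0.648
ML = −10·log₁₀(1 − |Γ|²)

mismatch loss ≈ 1.89 dB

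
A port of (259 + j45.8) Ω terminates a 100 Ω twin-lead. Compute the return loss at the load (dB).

RL ≈ 6.8 dB

Γ = (159 + j45.8)/(359 + j45.8), |Γ| = 0.457
RL = −20·log₁₀|Γ| = −20·log₁₀(0.457)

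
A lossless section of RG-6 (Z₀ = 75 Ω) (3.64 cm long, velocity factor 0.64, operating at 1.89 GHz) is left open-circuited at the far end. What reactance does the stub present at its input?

X_in ≈ 60.7 Ω (inductive)

λ = v/f = 0.64·c / 1.89 GHz = 0.102 m
βl = 2π·l/λ = 2π × 0.358 = 129°
tan(βl) = -1.24
For an open-circuited stub, Z_in = −jZ_0·cot(βl) = −jZ_0/tan(βl)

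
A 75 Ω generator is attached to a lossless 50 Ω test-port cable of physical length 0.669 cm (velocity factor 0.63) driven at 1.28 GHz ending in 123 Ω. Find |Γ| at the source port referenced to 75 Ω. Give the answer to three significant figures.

λ = v/f = 0.63·c / 1.28 GHz = 0.148 m
βl = 2π·l/λ = 2π × 0.0453 = 16.3°
tan(βl) = 0.293
Z_in = Z_0·(Z_L + jZ_0·tanβl)/(Z_0 + jZ_L·tanβl) = 88 − j48.7 Ω
Γ_s = (Z_in − Z_s)/(Z_in + Z_s) = (13 − j48.7)/(163 − j48.7), |Γ_s| = 0.296

|Γ| ≈ 0.296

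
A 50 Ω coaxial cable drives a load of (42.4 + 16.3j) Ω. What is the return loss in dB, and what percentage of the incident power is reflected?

RL ≈ 14.3 dB; 3.67% of incident power reflected

Γ = (-7.6 + j16.3)/(92.4 + j16.3), |Γ| = 0.192
RL = −20·log₁₀(0.192) = 14.3 dB
P_refl/P_inc = |Γ|² = 0.0367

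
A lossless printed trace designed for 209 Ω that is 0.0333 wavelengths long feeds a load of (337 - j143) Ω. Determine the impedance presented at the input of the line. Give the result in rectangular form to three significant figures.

βl = 2π × 0.0333 = 12°
tan(βl) = tan(12°) = 0.212
Z_in = Z_0·(Z_L + jZ_0·tanβl)/(Z_0 + jZ_L·tanβl)
     = 209·(337 − j98.6)/(239 + j71.6)

Z_in ≈ 246 − j160 Ω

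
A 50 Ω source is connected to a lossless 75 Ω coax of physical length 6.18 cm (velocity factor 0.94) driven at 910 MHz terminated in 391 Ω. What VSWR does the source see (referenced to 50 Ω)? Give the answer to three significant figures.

VSWR ≈ 3.92

λ = v/f = 0.94·c / 910 MHz = 0.31 m
βl = 2π·l/λ = 2π × 0.199 = 71.8°
tan(βl) = 3.04
Z_in = Z_0·(Z_L + jZ_0·tanβl)/(Z_0 + jZ_L·tanβl) = 15.9 − j23.7 Ω
Γ_s = (Z_in − Z_s)/(Z_in + Z_s) = (-34.1 − j23.7)/(65.9 − j23.7), |Γ_s| = 0.593
VSWR = (1 + |Γ_s|)/(1 − |Γ_s|)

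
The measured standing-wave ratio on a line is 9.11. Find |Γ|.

|Γ| ≈ 0.802

|Γ| = (S − 1)/(S + 1) = (9.11 − 1)/(9.11 + 1) = 8.11/10.1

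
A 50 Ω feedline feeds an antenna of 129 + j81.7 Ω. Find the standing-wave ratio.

Γ = (Z_L − Z_0)/(Z_L + Z_0) = (79 + j81.7)/(179 + j81.7)
|Γ| = 114/197 = 0.578
VSWR = (1 + |Γ|)/(1 − |Γ|) = 1.58/0.422

VSWR ≈ 3.73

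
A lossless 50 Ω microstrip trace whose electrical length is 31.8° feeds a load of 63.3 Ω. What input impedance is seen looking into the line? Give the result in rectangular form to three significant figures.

tan(βl) = tan(31.8°) = 0.62
Z_in = Z_0·(Z_L + jZ_0·tanβl)/(Z_0 + jZ_L·tanβl)
     = 50·(63.3 + j31)/(50 + j39.2)

Z_in ≈ 54.2 − j11.6 Ω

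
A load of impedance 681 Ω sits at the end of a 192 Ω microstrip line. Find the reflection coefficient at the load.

Γ = 0.56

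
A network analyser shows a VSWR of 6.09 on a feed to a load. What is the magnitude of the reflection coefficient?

|Γ| ≈ 0.718

|Γ| = (S − 1)/(S + 1) = (6.09 − 1)/(6.09 + 1) = 5.09/7.09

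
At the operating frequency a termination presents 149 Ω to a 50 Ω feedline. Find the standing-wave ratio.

VSWR ≈ 2.98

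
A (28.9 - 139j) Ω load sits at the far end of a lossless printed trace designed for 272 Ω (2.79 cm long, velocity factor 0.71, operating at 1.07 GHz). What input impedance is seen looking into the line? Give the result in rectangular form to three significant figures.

λ = v/f = 0.71·c / 1.07 GHz = 0.199 m
βl = 2π·l/λ = 2π × 0.14 = 50.5°
tan(βl) = tan(50.5°) = 1.21
Z_in = Z_0·(Z_L + jZ_0·tanβl)/(Z_0 + jZ_L·tanβl)
     = 272·(28.9 + j190)/(440 + j35)

Z_in ≈ 27 + j115 Ω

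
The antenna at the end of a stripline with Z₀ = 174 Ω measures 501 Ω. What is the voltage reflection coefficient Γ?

Γ = 0.484

Γ = (Z_L − Z_0)/(Z_L + Z_0) = (501 − 174)/(501 + 174) = 327/675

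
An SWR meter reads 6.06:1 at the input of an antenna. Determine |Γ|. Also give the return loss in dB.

|Γ| = (S − 1)/(S + 1) = (6.06 − 1)/(6.06 + 1) = 5.06/7.06
RL = −20·log₁₀|Γ| = −20·log₁₀(0.717)

|Γ| ≈ 0.717; return loss ≈ 2.89 dB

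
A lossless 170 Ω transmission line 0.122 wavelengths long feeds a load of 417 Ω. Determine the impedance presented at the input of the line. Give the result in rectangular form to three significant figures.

Z_in ≈ 122 − j125 Ω

βl = 2π × 0.122 = 43.9°
tan(βl) = tan(43.9°) = 0.963
Z_in = Z_0·(Z_L + jZ_0·tanβl)/(Z_0 + jZ_L·tanβl)
     = 170·(417 + j164)/(170 + j402)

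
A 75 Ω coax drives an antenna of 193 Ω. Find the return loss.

RL ≈ 7.13 dB

Γ = (193 − 75)/(193 + 75) = 0.44
RL = −20·log₁₀|Γ| = −20·log₁₀(0.44)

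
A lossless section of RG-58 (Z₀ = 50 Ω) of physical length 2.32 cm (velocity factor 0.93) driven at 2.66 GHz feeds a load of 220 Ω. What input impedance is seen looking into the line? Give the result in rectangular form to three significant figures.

Z_in ≈ 11.7 − j8.66 Ω

λ = v/f = 0.93·c / 2.66 GHz = 0.105 m
βl = 2π·l/λ = 2π × 0.221 = 79.6°
tan(βl) = tan(79.6°) = 5.46
Z_in = Z_0·(Z_L + jZ_0·tanβl)/(Z_0 + jZ_L·tanβl)
     = 50·(220 + j273)/(50 + j1200)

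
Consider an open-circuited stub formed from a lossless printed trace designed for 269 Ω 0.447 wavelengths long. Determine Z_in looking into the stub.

βl = 2π × 0.447 = 161°
tan(βl) = -0.346
For an open-circuited stub, Z_in = −jZ_0·cot(βl) = −jZ_0/tan(βl)

Z_in ≈ +j778 Ω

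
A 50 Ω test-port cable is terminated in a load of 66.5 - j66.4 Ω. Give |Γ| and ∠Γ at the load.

Γ = (Z_L − Z_0)/(Z_L + Z_0) = (16.5 − j66.4)/(116.5 − j66.4)
|Γ| = 68.4/134 = 0.51

Γ ≈ 0.51 ∠ -46.4°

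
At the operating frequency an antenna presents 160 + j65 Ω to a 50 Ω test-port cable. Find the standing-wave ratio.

VSWR ≈ 3.78

Γ = (Z_L − Z_0)/(Z_L + Z_0) = (110 + j65)/(210 + j65)
|Γ| = 128/220 = 0.581
VSWR = (1 + |Γ|)/(1 − |Γ|) = 1.58/0.419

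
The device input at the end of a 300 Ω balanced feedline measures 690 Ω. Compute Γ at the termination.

Γ = 0.394

Γ = (Z_L − Z_0)/(Z_L + Z_0) = (690 − 300)/(690 + 300) = 390/990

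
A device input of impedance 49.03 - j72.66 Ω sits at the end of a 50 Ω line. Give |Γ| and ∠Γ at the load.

Γ = (Z_L − Z_0)/(Z_L + Z_0) = (-0.97 − j72.66)/(99.03 − j72.66)
|Γ| = 72.7/123 = 0.592

Γ ≈ 0.592 ∠ -54.5°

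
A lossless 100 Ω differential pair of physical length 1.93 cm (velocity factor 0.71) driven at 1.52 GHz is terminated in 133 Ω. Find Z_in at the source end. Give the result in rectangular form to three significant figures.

Z_in ≈ 92 − j26.3 Ω

λ = v/f = 0.71·c / 1.52 GHz = 0.14 m
βl = 2π·l/λ = 2π × 0.138 = 49.6°
tan(βl) = tan(49.6°) = 1.17
Z_in = Z_0·(Z_L + jZ_0·tanβl)/(Z_0 + jZ_L·tanβl)
     = 100·(133 + j117)/(100 + j156)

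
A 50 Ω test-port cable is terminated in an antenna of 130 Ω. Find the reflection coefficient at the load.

Γ = 0.444

Γ = (Z_L − Z_0)/(Z_L + Z_0) = (130 − 50)/(130 + 50) = 80/180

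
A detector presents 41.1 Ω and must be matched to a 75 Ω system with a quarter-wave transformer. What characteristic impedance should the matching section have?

Z_qwt ≈ 55.5 Ω

Z_qwt = √(Z_0·R_L) = √(75 × 41.1) = √3082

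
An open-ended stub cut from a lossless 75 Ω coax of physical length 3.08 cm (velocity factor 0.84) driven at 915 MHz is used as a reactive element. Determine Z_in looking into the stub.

λ = v/f = 0.84·c / 915 MHz = 0.275 m
βl = 2π·l/λ = 2π × 0.112 = 40.3°
tan(βl) = 0.847
For an open-ended stub, Z_in = −jZ_0·cot(βl) = −jZ_0/tan(βl)

Z_in ≈ −j88.6 Ω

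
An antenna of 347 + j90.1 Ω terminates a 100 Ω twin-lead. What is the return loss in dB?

RL ≈ 4.78 dB

Γ = (247 + j90.1)/(447 + j90.1), |Γ| = 0.577
RL = −20·log₁₀|Γ| = −20·log₁₀(0.577)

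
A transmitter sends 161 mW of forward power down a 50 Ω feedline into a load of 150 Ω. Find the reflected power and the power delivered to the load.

P_reflected ≈ 40.2 mW; P_delivered ≈ 121 mW

Γ = (150 − 50)/(150 + 50) = 0.5
|Γ|² = 0.25
P_refl = |Γ|²·P_inc = 40.2 mW, P_del = (1 − |Γ|²)·P_inc = 121 mW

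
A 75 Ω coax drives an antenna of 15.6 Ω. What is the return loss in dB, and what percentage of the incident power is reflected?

Γ = (15.6 − 75)/(15.6 + 75) = -0.656
RL = −20·log₁₀(0.656) = 3.67 dB
P_refl/P_inc = |Γ|² = 0.43

RL ≈ 3.67 dB; 43% of incident power reflected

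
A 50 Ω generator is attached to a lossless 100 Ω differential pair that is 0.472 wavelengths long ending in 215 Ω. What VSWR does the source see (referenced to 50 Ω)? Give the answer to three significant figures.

VSWR ≈ 4.22

βl = 2π × 0.472 = 170°
tan(βl) = -0.178
Z_in = Z_0·(Z_L + jZ_0·tanβl)/(Z_0 + jZ_L·tanβl) = 194 + j56.2 Ω
Γ_s = (Z_in − Z_s)/(Z_in + Z_s) = (144 + j56.2)/(244 + j56.2), |Γ_s| = 0.617
VSWR = (1 + |Γ_s|)/(1 − |Γ_s|)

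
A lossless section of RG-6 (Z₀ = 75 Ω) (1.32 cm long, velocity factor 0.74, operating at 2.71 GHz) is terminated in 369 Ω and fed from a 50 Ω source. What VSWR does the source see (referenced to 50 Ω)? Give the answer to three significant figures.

VSWR ≈ 4.46

λ = v/f = 0.74·c / 2.71 GHz = 0.0819 m
βl = 2π·l/λ = 2π × 0.161 = 58°
tan(βl) = 1.6
Z_in = Z_0·(Z_L + jZ_0·tanβl)/(Z_0 + jZ_L·tanβl) = 20.9 − j44.2 Ω
Γ_s = (Z_in − Z_s)/(Z_in + Z_s) = (-29.1 − j44.2)/(70.9 − j44.2), |Γ_s| = 0.634
VSWR = (1 + |Γ_s|)/(1 − |Γ_s|)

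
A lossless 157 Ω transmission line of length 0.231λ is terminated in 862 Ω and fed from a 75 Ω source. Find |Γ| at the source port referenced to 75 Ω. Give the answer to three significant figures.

|Γ| ≈ 0.469

βl = 2π × 0.231 = 83.2°
tan(βl) = 8.34
Z_in = Z_0·(Z_L + jZ_0·tanβl)/(Z_0 + jZ_L·tanβl) = 29 − j18.2 Ω
Γ_s = (Z_in − Z_s)/(Z_in + Z_s) = (-46 − j18.2)/(104 − j18.2), |Γ_s| = 0.469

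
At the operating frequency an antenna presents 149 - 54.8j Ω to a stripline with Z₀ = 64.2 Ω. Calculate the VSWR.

VSWR ≈ 2.69

Γ = (Z_L − Z_0)/(Z_L + Z_0) = (84.8 − j54.8)/(213.2 − j54.8)
|Γ| = 101/220 = 0.459
VSWR = (1 + |Γ|)/(1 − |Γ|) = 1.46/0.541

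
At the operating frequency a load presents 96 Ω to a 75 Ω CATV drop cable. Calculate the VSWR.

Γ = (96 − 75)/(96 + 75) = 0.123
VSWR = (1 + 0.123)/(1 − 0.123)

VSWR ≈ 1.28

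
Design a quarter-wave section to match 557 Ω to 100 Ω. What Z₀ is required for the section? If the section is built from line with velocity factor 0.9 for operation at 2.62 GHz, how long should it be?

Z_qwt = √(Z_0·R_L) = √(100 × 557) = √55700
λ = 0.9·c/f = 0.103 m, so l = λ/4 = 0.0258 m

Z_qwt ≈ 236 Ω; length ≈ 2.58 cm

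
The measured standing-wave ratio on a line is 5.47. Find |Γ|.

|Γ| = (S − 1)/(S + 1) = (5.47 − 1)/(5.47 + 1) = 4.47/6.47

|Γ| ≈ 0.691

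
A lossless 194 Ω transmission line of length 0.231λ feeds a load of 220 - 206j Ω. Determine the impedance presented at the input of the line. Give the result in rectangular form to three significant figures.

βl = 2π × 0.231 = 83.2°
tan(βl) = tan(83.2°) = 8.34
Z_in = Z_0·(Z_L + jZ_0·tanβl)/(Z_0 + jZ_L·tanβl)
     = 194·(220 + j1410)/(1910 + j1830)

Z_in ≈ 83.2 + j63.4 Ω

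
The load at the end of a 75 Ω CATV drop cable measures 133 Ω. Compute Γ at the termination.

Γ = 0.279

Γ = (Z_L − Z_0)/(Z_L + Z_0) = (133 − 75)/(133 + 75) = 58/208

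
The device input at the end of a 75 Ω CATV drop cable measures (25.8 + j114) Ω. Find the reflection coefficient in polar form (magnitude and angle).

Γ = (Z_L − Z_0)/(Z_L + Z_0) = (-49.2 + j114)/(100.8 + j114)
|Γ| = 124/152 = 0.816

Γ ≈ 0.816 ∠ 64.8°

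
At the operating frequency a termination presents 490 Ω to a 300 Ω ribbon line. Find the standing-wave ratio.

VSWR ≈ 1.63

For a purely resistive load, VSWR = R_L/Z_0 or Z_0/R_L (whichever > 1) = 490/300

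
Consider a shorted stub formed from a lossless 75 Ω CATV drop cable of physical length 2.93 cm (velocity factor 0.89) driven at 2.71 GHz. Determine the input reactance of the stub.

X_in ≈ -244 Ω (capacitive)

λ = v/f = 0.89·c / 2.71 GHz = 0.0985 m
βl = 2π·l/λ = 2π × 0.297 = 107°
tan(βl) = -3.26
For a shorted stub, Z_in = jZ_0·tan(βl)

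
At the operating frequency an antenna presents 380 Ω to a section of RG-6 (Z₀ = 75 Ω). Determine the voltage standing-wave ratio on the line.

Γ = (380 − 75)/(380 + 75) = 0.67
VSWR = (1 + 0.67)/(1 − 0.67)

VSWR ≈ 5.07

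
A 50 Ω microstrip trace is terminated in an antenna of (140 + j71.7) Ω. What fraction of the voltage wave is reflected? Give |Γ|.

|Γ| ≈ 0.567

Γ = (Z_L − Z_0)/(Z_L + Z_0) = (90 + j71.7)/(190 + j71.7)
|Γ| = 115/203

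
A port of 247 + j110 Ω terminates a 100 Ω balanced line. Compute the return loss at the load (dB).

Γ = (147 + j110)/(347 + j110), |Γ| = 0.504
RL = −20·log₁₀|Γ| = −20·log₁₀(0.504)

RL ≈ 5.94 dB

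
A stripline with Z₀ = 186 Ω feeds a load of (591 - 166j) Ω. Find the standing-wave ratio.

Γ = (Z_L − Z_0)/(Z_L + Z_0) = (405 − j166)/(777 − j166)
|Γ| = 438/795 = 0.551
VSWR = (1 + |Γ|)/(1 − |Γ|) = 1.55/0.449

VSWR ≈ 3.45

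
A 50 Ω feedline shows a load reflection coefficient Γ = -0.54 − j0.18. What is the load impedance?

Z_L ≈ 14.1 − j7.49 Ω

Z_L = Z_0·(1 + Γ)/(1 − Γ) = 50·(0.46 − j0.18)/(1.54 + j0.18)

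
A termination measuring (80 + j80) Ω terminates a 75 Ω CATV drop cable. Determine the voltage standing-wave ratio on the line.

Γ = (Z_L − Z_0)/(Z_L + Z_0) = (5 + j80)/(155 + j80)
|Γ| = 80.2/174 = 0.46
VSWR = (1 + |Γ|)/(1 − |Γ|) = 1.46/0.54

VSWR ≈ 2.7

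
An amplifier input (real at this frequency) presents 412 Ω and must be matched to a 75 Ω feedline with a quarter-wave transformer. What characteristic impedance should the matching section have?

Z_qwt ≈ 176 Ω

Z_qwt = √(Z_0·R_L) = √(75 × 412) = √30900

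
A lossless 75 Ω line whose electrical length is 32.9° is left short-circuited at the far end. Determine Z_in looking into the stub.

Z_in ≈ +j48.5 Ω

tan(βl) = 0.647
For a short-circuited stub, Z_in = jZ_0·tan(βl)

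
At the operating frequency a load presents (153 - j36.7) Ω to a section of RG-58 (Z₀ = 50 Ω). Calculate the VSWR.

VSWR ≈ 3.26

Γ = (Z_L − Z_0)/(Z_L + Z_0) = (103 − j36.7)/(203 − j36.7)
|Γ| = 109/206 = 0.53
VSWR = (1 + |Γ|)/(1 − |Γ|) = 1.53/0.47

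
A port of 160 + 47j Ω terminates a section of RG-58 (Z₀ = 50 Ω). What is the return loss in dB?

Γ = (110 + j47)/(210 + j47), |Γ| = 0.556
RL = −20·log₁₀|Γ| = −20·log₁₀(0.556)

RL ≈ 5.1 dB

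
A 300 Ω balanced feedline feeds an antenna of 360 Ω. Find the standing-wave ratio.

VSWR ≈ 1.2

For a purely resistive load, VSWR = R_L/Z_0 or Z_0/R_L (whichever > 1) = 360/300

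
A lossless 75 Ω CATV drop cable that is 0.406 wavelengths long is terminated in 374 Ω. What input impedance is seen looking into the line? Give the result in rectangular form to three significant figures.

βl = 2π × 0.406 = 146°
tan(βl) = tan(146°) = -0.67
Z_in = Z_0·(Z_L + jZ_0·tanβl)/(Z_0 + jZ_L·tanβl)
     = 75·(374 − j50.3)/(75 − j251)

Z_in ≈ 44.5 + j98.5 Ω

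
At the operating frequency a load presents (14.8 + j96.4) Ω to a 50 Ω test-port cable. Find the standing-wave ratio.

VSWR ≈ 16.2

Γ = (Z_L − Z_0)/(Z_L + Z_0) = (-35.2 + j96.4)/(64.8 + j96.4)
|Γ| = 103/116 = 0.884
VSWR = (1 + |Γ|)/(1 − |Γ|) = 1.88/0.116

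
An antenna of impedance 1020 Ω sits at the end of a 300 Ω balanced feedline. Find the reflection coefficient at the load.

Γ = 0.545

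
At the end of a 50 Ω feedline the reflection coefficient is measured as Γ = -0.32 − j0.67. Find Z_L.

Z_L = Z_0·(1 + Γ)/(1 − Γ) = 50·(0.68 − j0.67)/(1.32 + j0.67)

Z_L ≈ 10.2 − j30.6 Ω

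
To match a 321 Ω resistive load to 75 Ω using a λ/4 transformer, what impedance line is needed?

Z_qwt = √(Z_0·R_L) = √(75 × 321) = √24080

Z_qwt ≈ 155 Ω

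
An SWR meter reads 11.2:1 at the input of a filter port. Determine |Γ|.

|Γ| ≈ 0.836

|Γ| = (S − 1)/(S + 1) = (11.2 − 1)/(11.2 + 1) = 10.2/12.2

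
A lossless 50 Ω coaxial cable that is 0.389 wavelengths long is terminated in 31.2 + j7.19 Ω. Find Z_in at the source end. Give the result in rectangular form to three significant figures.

βl = 2π × 0.389 = 140°
tan(βl) = tan(140°) = -0.838
Z_in = Z_0·(Z_L + jZ_0·tanβl)/(Z_0 + jZ_L·tanβl)
     = 50·(31.2 − j34.7)/(56 − j26.1)

Z_in ≈ 34.7 − j14.8 Ω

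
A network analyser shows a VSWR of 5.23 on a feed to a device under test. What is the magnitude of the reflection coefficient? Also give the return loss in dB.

|Γ| ≈ 0.679; return loss ≈ 3.36 dB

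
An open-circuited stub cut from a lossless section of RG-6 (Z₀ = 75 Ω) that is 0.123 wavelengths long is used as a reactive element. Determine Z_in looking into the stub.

βl = 2π × 0.123 = 44.3°
tan(βl) = 0.975
For an open-circuited stub, Z_in = −jZ_0·cot(βl) = −jZ_0/tan(βl)

Z_in ≈ −j76.9 Ω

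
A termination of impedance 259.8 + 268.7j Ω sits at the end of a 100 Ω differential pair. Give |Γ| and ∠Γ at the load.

Γ ≈ 0.696 ∠ 22.5°

Γ = (Z_L − Z_0)/(Z_L + Z_0) = (159.8 + j268.7)/(359.8 + j268.7)
|Γ| = 313/449 = 0.696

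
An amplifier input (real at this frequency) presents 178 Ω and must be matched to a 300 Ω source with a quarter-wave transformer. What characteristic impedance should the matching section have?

Z_qwt = √(Z_0·R_L) = √(300 × 178) = √53400

Z_qwt ≈ 231 Ω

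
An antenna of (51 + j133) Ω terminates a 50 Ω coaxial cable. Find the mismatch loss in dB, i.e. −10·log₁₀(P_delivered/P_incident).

mismatch loss ≈ 4.37 dB

Γ = (1 + j133)/(101 + j133), |Γ| = 0.796
|Γ|² = 0.634, so P_del/P_inc = 1 − |Γ|² = 0.366
ML = −10·log₁₀(1 − |Γ|²)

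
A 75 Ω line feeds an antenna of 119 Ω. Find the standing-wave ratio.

VSWR ≈ 1.59

Γ = (119 − 75)/(119 + 75) = 0.227
VSWR = (1 + 0.227)/(1 − 0.227)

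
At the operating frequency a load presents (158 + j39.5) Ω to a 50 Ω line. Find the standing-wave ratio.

Γ = (Z_L − Z_0)/(Z_L + Z_0) = (108 + j39.5)/(208 + j39.5)
|Γ| = 115/212 = 0.543
VSWR = (1 + |Γ|)/(1 − |Γ|) = 1.54/0.457

VSWR ≈ 3.38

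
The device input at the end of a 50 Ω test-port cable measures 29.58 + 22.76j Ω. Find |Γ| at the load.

|Γ| ≈ 0.369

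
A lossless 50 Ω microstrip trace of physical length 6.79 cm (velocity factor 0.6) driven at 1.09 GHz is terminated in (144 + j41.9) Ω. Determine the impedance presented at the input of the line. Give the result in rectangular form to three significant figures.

Z_in ≈ 36 + j49.6 Ω

λ = v/f = 0.6·c / 1.09 GHz = 0.165 m
βl = 2π·l/λ = 2π × 0.411 = 148°
tan(βl) = tan(148°) = -0.624
Z_in = Z_0·(Z_L + jZ_0·tanβl)/(Z_0 + jZ_L·tanβl)
     = 50·(144 + j10.7)/(76.2 − j89.9)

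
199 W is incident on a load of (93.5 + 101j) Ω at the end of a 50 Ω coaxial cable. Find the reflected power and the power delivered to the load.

P_reflected ≈ 78.2 W; P_delivered ≈ 121 W

|Γ| = |(43.5 + j101)/(143.5 + j101)| = 0.627
|Γ|² = 0.393
P_refl = |Γ|²·P_inc = 78.2 W, P_del = (1 − |Γ|²)·P_inc = 121 W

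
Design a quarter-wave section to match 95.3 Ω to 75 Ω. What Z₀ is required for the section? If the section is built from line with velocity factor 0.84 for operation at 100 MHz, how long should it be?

Z_qwt = √(Z_0·R_L) = √(75 × 95.3) = √7148
λ = 0.84·c/f = 2.52 m, so l = λ/4 = 0.63 m

Z_qwt ≈ 84.5 Ω; length ≈ 63 cm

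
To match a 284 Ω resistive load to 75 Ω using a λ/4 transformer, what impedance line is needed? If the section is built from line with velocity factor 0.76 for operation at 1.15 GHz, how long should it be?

Z_qwt ≈ 146 Ω; length ≈ 4.96 cm

Z_qwt = √(Z_0·R_L) = √(75 × 284) = √21300
λ = 0.76·c/f = 0.198 m, so l = λ/4 = 0.0496 m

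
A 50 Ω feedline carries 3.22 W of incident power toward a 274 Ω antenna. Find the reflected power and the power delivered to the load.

P_reflected ≈ 1.54 W; P_delivered ≈ 1.68 W

Γ = (274 − 50)/(274 + 50) = 0.691
|Γ|² = 0.478
P_refl = |Γ|²·P_inc = 1.54 W, P_del = (1 − |Γ|²)·P_inc = 1.68 W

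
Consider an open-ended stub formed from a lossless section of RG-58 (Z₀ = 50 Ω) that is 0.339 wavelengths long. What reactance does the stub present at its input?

X_in ≈ 31.3 Ω (inductive)

βl = 2π × 0.339 = 122°
tan(βl) = -1.6
For an open-ended stub, Z_in = −jZ_0·cot(βl) = −jZ_0/tan(βl)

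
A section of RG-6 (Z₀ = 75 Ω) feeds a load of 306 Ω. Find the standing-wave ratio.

For a purely resistive load, VSWR = R_L/Z_0 or Z_0/R_L (whichever > 1) = 306/75

VSWR ≈ 4.08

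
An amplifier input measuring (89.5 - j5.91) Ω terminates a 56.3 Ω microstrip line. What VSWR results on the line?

Γ = (Z_L − Z_0)/(Z_L + Z_0) = (33.2 − j5.91)/(145.8 − j5.91)
|Γ| = 33.7/146 = 0.231
VSWR = (1 + |Γ|)/(1 − |Γ|) = 1.23/0.769

VSWR ≈ 1.6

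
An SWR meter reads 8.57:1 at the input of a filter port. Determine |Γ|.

|Γ| ≈ 0.791

|Γ| = (S − 1)/(S + 1) = (8.57 − 1)/(8.57 + 1) = 7.57/9.57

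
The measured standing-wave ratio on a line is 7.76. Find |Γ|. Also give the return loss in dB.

|Γ| = (S − 1)/(S + 1) = (7.76 − 1)/(7.76 + 1) = 6.76/8.76
RL = −20·log₁₀|Γ| = −20·log₁₀(0.772)

|Γ| ≈ 0.772; return loss ≈ 2.25 dB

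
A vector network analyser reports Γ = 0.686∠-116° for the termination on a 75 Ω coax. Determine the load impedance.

Z_L ≈ 19.2 − j44.6 Ω

Z_L = Z_0·(1 + Γ)/(1 − Γ) = 75·(0.699 − j0.617)/(1.3 + j0.617)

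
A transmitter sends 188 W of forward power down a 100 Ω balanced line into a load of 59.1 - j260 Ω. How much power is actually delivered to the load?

P_delivered ≈ 47.8 W

|Γ| = |(-40.9 − j260)/(159.1 − j260)| = 0.863
|Γ|² = 0.746
P_refl = |Γ|²·P_inc = 140 W, P_del = (1 − |Γ|²)·P_inc = 47.8 W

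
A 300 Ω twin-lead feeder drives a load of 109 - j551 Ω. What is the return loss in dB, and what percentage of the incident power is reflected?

Γ = (-191 − j551)/(409 − j551), |Γ| = 0.85
RL = −20·log₁₀(0.85) = 1.41 dB
P_refl/P_inc = |Γ|² = 0.722

RL ≈ 1.41 dB; 72.2% of incident power reflected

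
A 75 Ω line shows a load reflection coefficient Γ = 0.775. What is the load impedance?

Z_L ≈ 592 Ω

Z_L = Z_0·(1 + Γ)/(1 − Γ) = 75·(1.77)/(0.225)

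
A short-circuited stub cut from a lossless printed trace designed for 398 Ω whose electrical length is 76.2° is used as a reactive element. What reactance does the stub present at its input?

tan(βl) = 4.07
For a short-circuited stub, Z_in = jZ_0·tan(βl)

X_in ≈ 1620 Ω (inductive)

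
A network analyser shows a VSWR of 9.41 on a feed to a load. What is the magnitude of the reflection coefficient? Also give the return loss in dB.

|Γ| = (S − 1)/(S + 1) = (9.41 − 1)/(9.41 + 1) = 8.41/10.4
RL = −20·log₁₀|Γ| = −20·log₁₀(0.808)

|Γ| ≈ 0.808; return loss ≈ 1.85 dB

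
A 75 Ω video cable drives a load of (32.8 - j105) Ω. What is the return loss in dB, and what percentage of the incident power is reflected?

Γ = (-42.2 − j105)/(107.8 − j105), |Γ| = 0.752
RL = −20·log₁₀(0.752) = 2.48 dB
P_refl/P_inc = |Γ|² = 0.565

RL ≈ 2.48 dB; 56.5% of incident power reflected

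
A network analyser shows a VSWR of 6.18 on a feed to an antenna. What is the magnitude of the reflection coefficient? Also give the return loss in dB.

|Γ| = (S − 1)/(S + 1) = (6.18 − 1)/(6.18 + 1) = 5.18/7.18
RL = −20·log₁₀|Γ| = −20·log₁₀(0.721)

|Γ| ≈ 0.721; return loss ≈ 2.84 dB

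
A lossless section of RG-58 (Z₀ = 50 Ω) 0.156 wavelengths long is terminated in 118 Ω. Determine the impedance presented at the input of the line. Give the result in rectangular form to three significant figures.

Z_in ≈ 28.4 − j25.4 Ω

βl = 2π × 0.156 = 56.2°
tan(βl) = tan(56.2°) = 1.49
Z_in = Z_0·(Z_L + jZ_0·tanβl)/(Z_0 + jZ_L·tanβl)
     = 50·(118 + j74.6)/(50 + j176)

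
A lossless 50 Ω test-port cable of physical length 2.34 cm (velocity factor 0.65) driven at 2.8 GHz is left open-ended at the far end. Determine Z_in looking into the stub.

Z_in ≈ +j30 Ω

λ = v/f = 0.65·c / 2.8 GHz = 0.0696 m
βl = 2π·l/λ = 2π × 0.336 = 121°
tan(βl) = -1.67
For an open-ended stub, Z_in = −jZ_0·cot(βl) = −jZ_0/tan(βl)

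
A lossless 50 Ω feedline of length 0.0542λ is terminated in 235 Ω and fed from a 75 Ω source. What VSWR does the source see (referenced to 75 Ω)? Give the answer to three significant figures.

VSWR ≈ 3.59

βl = 2π × 0.0542 = 19.5°
tan(βl) = 0.354
Z_in = Z_0·(Z_L + jZ_0·tanβl)/(Z_0 + jZ_L·tanβl) = 70.1 − j99 Ω
Γ_s = (Z_in − Z_s)/(Z_in + Z_s) = (-4.91 − j99)/(145 − j99), |Γ_s| = 0.564
VSWR = (1 + |Γ_s|)/(1 − |Γ_s|)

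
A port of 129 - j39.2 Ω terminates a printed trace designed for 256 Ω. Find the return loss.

Γ = (-127 − j39.2)/(385 − j39.2), |Γ| = 0.343
RL = −20·log₁₀|Γ| = −20·log₁₀(0.343)

RL ≈ 9.28 dB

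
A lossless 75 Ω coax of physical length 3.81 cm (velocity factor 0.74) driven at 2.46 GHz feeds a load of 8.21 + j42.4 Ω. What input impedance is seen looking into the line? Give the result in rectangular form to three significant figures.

Z_in ≈ 6.21 + j2.2 Ω

λ = v/f = 0.74·c / 2.46 GHz = 0.0902 m
βl = 2π·l/λ = 2π × 0.422 = 152°
tan(βl) = tan(152°) = -0.532
Z_in = Z_0·(Z_L + jZ_0·tanβl)/(Z_0 + jZ_L·tanβl)
     = 75·(8.21 + j2.5)/(97.6 − j4.37)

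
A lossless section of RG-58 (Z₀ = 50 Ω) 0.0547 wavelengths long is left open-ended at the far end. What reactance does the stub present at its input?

X_in ≈ -140 Ω (capacitive)

βl = 2π × 0.0547 = 19.7°
tan(βl) = 0.358
For an open-ended stub, Z_in = −jZ_0·cot(βl) = −jZ_0/tan(βl)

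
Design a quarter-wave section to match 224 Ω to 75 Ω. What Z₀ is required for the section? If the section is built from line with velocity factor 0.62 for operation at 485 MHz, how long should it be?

Z_qwt = √(Z_0·R_L) = √(75 × 224) = √16800
λ = 0.62·c/f = 0.384 m, so l = λ/4 = 0.0959 m

Z_qwt ≈ 130 Ω; length ≈ 9.59 cm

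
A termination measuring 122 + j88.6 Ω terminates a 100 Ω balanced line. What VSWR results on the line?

Γ = (Z_L − Z_0)/(Z_L + Z_0) = (22 + j88.6)/(222 + j88.6)
|Γ| = 91.3/239 = 0.382
VSWR = (1 + |Γ|)/(1 − |Γ|) = 1.38/0.618

VSWR ≈ 2.24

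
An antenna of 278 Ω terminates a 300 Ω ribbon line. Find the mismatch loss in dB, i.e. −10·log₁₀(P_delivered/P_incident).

Γ = (278 − 300)/(278 + 300) = -0.0381
|Γ|² = 0.00145, so P_del/P_inc = 1 − |Γ|² = 0.999
ML = −10·log₁₀(1 − |Γ|²)

mismatch loss ≈ 0.0063 dB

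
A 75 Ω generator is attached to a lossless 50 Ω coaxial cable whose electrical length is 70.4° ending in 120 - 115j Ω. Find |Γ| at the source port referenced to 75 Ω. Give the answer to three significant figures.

tan(βl) = 2.81
Z_in = Z_0·(Z_L + jZ_0·tanβl)/(Z_0 + jZ_L·tanβl) = 10.6 − j6.13 Ω
Γ_s = (Z_in − Z_s)/(Z_in + Z_s) = (-64.4 − j6.13)/(85.6 − j6.13), |Γ_s| = 0.755

|Γ| ≈ 0.755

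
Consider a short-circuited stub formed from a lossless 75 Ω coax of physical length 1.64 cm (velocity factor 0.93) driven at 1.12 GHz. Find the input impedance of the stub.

Z_in ≈ +j32.9 Ω

λ = v/f = 0.93·c / 1.12 GHz = 0.249 m
βl = 2π·l/λ = 2π × 0.0658 = 23.7°
tan(βl) = 0.439
For a short-circuited stub, Z_in = jZ_0·tan(βl)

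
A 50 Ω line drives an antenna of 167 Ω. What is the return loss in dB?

Γ = (167 − 50)/(167 + 50) = 0.539
RL = −20·log₁₀|Γ| = −20·log₁₀(0.539)

RL ≈ 5.37 dB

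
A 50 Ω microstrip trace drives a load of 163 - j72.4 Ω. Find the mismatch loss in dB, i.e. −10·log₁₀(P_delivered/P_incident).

Γ = (113 − j72.4)/(213 − j72.4), |Γ| = 0.597
|Γ|² = 0.356, so P_del/P_inc = 1 − |Γ|² = 0.644
ML = −10·log₁₀(1 − |Γ|²)

mismatch loss ≈ 1.91 dB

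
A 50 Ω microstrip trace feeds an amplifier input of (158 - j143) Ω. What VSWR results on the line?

Γ = (Z_L − Z_0)/(Z_L + Z_0) = (108 − j143)/(208 − j143)
|Γ| = 179/252 = 0.71
VSWR = (1 + |Γ|)/(1 − |Γ|) = 1.71/0.29

VSWR ≈ 5.9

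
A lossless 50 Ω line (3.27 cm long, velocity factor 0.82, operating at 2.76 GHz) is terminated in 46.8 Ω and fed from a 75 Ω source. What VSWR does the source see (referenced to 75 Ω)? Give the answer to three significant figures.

λ = v/f = 0.82·c / 2.76 GHz = 0.0891 m
βl = 2π·l/λ = 2π × 0.367 = 132°
tan(βl) = -1.11
Z_in = Z_0·(Z_L + jZ_0·tanβl)/(Z_0 + jZ_L·tanβl) = 50.2 − j3.31 Ω
Γ_s = (Z_in − Z_s)/(Z_in + Z_s) = (-24.8 − j3.31)/(125 − j3.31), |Γ_s| = 0.199
VSWR = (1 + |Γ_s|)/(1 − |Γ_s|)

VSWR ≈ 1.5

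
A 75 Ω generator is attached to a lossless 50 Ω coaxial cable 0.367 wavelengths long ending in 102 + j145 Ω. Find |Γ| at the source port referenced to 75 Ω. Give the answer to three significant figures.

|Γ| ≈ 0.79

βl = 2π × 0.367 = 132°
tan(βl) = -1.11
Z_in = Z_0·(Z_L + jZ_0·tanβl)/(Z_0 + jZ_L·tanβl) = 9.95 + j26.7 Ω
Γ_s = (Z_in − Z_s)/(Z_in + Z_s) = (-65.1 + j26.7)/(84.9 + j26.7), |Γ_s| = 0.79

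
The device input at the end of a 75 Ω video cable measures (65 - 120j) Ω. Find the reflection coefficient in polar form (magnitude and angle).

Γ ≈ 0.653 ∠ -54.2°

Γ = (Z_L − Z_0)/(Z_L + Z_0) = (-10 − j120)/(140 − j120)
|Γ| = 120/184 = 0.653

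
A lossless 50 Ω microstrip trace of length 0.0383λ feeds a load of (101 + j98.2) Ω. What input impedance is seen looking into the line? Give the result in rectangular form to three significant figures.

Z_in ≈ 208 + j13.9 Ω

βl = 2π × 0.0383 = 13.8°
tan(βl) = tan(13.8°) = 0.245
Z_in = Z_0·(Z_L + jZ_0·tanβl)/(Z_0 + jZ_L·tanβl)
     = 50·(101 + j110)/(25.9 + j24.8)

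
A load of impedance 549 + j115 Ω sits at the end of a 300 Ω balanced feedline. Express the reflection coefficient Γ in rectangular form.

Γ = (Z_L − Z_0)/(Z_L + Z_0) = (249 + j115)/(849 + j115)

Γ ≈ 0.306 + j0.094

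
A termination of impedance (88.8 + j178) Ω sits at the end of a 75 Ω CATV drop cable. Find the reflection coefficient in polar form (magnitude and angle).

Γ ≈ 0.738 ∠ 38.2°

Γ = (Z_L − Z_0)/(Z_L + Z_0) = (13.8 + j178)/(163.8 + j178)
|Γ| = 179/242 = 0.738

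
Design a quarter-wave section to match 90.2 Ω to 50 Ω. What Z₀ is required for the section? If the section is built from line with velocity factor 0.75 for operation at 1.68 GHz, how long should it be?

Z_qwt ≈ 67.2 Ω; length ≈ 3.35 cm

Z_qwt = √(Z_0·R_L) = √(50 × 90.2) = √4510
λ = 0.75·c/f = 0.134 m, so l = λ/4 = 0.0335 m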